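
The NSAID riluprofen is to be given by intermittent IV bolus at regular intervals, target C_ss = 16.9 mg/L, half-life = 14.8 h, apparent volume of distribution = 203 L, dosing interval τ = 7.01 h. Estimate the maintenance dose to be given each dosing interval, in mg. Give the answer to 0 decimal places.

k = ln2 / t½ = 0.693147 / 14.8 = 0.04683 h⁻¹
CL = k × Vd = 0.04683 × 203 = 9.506 L/h
At steady state, Dose/τ = Css × CL.
Dose = Css × CL × τ = 16.9 × 9.506 × 7.01 = 1126 mg

1126 mg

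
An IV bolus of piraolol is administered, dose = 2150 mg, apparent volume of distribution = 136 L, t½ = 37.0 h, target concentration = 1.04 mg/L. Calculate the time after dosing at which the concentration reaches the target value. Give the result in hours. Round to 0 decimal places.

145 h

C₀ = Dose / Vd = 2150 / 136 = 15.81 mg/L
k = ln2 / t½ = 0.693147 / 37.0 = 0.01873 h⁻¹
t = ln(C₀ / C) / k = ln(15.81 / 1.04) / 0.01873
  = ln(15.20) / 0.01873 = 2.721 / 0.01873 = 145.3 h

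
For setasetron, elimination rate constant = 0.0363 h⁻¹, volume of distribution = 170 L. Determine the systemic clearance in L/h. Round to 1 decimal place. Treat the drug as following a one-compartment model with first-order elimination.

6.2 L/h

CL = k × Vd = 0.0363 × 170 = 6.171 L/h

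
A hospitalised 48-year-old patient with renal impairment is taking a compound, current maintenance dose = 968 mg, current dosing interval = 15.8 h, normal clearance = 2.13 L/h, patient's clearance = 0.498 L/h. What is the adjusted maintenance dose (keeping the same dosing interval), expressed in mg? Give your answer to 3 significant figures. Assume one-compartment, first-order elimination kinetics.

226 mg

To keep the same average steady-state level, dosing rate must scale with clearance.
CL ratio = 0.498 / 2.13 = 0.2338
New dose (same interval) = 968 × 0.2338 = 226.3 mg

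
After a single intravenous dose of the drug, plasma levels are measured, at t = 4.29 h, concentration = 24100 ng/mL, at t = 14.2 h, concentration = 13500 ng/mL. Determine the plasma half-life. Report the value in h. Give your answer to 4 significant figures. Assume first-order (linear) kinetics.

k = ln(C₁/C₂) / (t₂ − t₁) = ln(24100/13500) / (14.2 − 4.29)
  = 0.5795 / 9.910 = 0.05848 h⁻¹
t½ = ln2 / k = 0.693147 / 0.05848 = 11.85 h

11.85 h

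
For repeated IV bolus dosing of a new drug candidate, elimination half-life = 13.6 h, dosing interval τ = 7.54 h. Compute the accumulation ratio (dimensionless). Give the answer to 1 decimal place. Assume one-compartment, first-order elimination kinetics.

k = ln2 / t½ = 0.693147 / 13.6 = 0.05097 h⁻¹
e^(−kτ) = e^(−0.05097 × 7.54) = 0.6809
Accumulation ratio R = 1 / (1 − e^(−kτ)) = 1 / (1 − 0.6809) = 3.134

3.1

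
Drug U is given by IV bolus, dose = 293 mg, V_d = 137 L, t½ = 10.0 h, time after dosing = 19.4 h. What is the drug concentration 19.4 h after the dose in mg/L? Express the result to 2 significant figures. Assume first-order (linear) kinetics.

C₀ = Dose / Vd = 293.0 / 137 = 2.139 mg/L
k = ln2 / t½ = 0.693147 / 10.0 = 0.06931 h⁻¹
C = C₀ · e^(−k·t) = 2.139 × e^(−0.06931 × 19.4)
  = 2.139 × 0.2606 = 0.5574 mg/L

0.56 mg/L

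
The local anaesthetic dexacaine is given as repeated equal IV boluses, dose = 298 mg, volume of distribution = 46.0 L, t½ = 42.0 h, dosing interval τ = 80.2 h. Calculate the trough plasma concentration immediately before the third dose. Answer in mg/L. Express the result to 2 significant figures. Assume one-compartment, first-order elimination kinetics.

C₀ per dose = Dose / Vd = 298 / 46.0 = 6.478 mg/L
k = ln2 / t½ = 0.693147 / 42.0 = 0.01650 h⁻¹
Fraction remaining after one interval: r = e^(−kτ) = e^(−0.01650 × 80.2) = 0.2663
Before dose 3, 2 doses have been given (aged 1τ, 2τ).
C_trough = C₀ × (r + r²) = 6.478 × (0.2663 + 0.07092) = 2.185 mg/L

2.2 mg/L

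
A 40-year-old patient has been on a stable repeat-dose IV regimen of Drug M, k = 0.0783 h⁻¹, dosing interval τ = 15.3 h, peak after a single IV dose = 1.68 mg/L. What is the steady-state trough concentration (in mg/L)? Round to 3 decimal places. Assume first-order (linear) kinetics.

0.726 mg/L

e^(−kτ) = e^(−0.07830 × 15.3) = 0.3018
Accumulation ratio R = 1 / (1 − e^(−kτ)) = 1 / (1 − 0.3018) = 1.432
Steady-state trough = C₀ × R × e^(−kτ) = 1.68 × 1.432 × 0.3018 = 0.7261 mg/L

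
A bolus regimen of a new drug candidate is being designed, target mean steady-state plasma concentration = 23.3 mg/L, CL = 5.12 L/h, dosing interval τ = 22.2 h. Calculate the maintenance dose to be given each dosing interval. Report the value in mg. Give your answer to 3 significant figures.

At steady state, Dose/τ = Css × CL.
Dose = Css × CL × τ = 23.3 × 5.120 × 22.2 = 2648 mg

2650 mg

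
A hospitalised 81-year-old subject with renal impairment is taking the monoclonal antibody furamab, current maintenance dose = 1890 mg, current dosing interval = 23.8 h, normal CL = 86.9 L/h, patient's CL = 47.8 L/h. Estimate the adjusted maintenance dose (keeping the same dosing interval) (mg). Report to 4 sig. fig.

1040 mg

To keep the same average steady-state level, dosing rate must scale with clearance.
CL ratio = 47.8 / 86.9 = 0.5501
New dose (same interval) = 1890 × 0.5501 = 1040 mg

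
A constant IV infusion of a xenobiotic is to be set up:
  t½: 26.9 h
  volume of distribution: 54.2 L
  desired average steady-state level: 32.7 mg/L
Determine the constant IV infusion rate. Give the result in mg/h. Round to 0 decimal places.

k = ln2 / t½ = 0.693147 / 26.9 = 0.02577 h⁻¹
CL = k × Vd = 0.02577 × 54.2 = 1.397 L/h
At steady state, infusion rate R₀ = Css × CL = 32.7 × 1.397 = 45.68 mg/h

46 mg/h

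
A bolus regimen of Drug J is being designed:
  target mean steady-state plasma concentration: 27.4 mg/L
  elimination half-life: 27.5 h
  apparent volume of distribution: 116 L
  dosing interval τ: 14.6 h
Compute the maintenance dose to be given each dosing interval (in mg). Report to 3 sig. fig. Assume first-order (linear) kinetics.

k = ln2 / t½ = 0.693147 / 27.5 = 0.02521 h⁻¹
CL = k × Vd = 0.02521 × 116 = 2.924 L/h
At steady state, Dose/τ = Css × CL.
Dose = Css × CL × τ = 27.4 × 2.924 × 14.6 = 1170 mg

1170 mg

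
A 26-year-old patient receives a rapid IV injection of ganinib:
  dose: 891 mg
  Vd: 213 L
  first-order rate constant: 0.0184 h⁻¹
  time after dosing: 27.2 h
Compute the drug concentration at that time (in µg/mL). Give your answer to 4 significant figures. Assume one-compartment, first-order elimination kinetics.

2.536 µg/mL

C₀ = Dose / Vd = 891.0 / 213 = 4.183 mg/L
C = C₀ · e^(−k·t) = 4.183 × e^(−0.01840 × 27.2)
  = 4.183 × 0.6062 = 2.536 mg/L
(2.536 mg/L = 2.536 µg/mL)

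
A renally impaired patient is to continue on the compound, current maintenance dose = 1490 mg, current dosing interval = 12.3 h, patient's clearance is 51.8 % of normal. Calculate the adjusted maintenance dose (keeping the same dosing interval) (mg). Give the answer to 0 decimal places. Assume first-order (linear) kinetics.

772 mg

To keep the same average steady-state level, dosing rate must scale with clearance.
CL ratio = 51.8 / 100 = 0.5180
New dose (same interval) = 1490 × 0.5180 = 771.8 mg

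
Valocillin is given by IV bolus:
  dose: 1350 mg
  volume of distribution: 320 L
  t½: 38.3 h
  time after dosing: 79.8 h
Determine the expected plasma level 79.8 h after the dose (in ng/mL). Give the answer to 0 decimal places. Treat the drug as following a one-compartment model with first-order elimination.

995 ng/mL

C₀ = Dose / Vd = 1350 / 320 = 4.219 mg/L
k = ln2 / t½ = 0.693147 / 38.3 = 0.01810 h⁻¹
C = C₀ · e^(−k·t) = 4.219 × e^(−0.01810 × 79.8)
  = 4.219 × 0.2359 = 0.9953 mg/L
Convert: 0.9953 mg/L × 1000 = 995.3 ng/mL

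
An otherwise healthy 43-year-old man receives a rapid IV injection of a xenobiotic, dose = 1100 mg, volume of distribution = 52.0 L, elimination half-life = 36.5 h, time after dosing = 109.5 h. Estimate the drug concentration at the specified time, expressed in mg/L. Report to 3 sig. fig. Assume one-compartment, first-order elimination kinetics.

2.64 mg/L

C₀ = Dose / Vd = 1100 / 52.0 = 21.15 mg/L
k = ln2 / t½ = 0.693147 / 36.5 = 0.01899 h⁻¹
t / t½ = 109.5 / 36.5 = 3 half-lives
C = C₀ × (1/2)^3 = 21.15 × 0.1250 = 2.644 mg/L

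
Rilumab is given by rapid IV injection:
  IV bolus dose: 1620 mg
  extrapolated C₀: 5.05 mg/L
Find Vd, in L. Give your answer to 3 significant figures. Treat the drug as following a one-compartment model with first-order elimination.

321 L

Vd = Dose / C₀ = 1620 / 5.05 = 320.8 L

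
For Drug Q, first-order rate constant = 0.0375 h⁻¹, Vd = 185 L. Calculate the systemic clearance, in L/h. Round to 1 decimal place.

6.9 L/h

CL = k × Vd = 0.0375 × 185 = 6.938 L/h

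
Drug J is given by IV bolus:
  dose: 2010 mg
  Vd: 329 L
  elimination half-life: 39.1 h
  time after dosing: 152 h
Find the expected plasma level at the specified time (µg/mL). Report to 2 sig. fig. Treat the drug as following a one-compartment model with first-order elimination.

C₀ = Dose / Vd = 2010 / 329 = 6.109 mg/L
k = ln2 / t½ = 0.693147 / 39.1 = 0.01773 h⁻¹
C = C₀ · e^(−k·t) = 6.109 × e^(−0.01773 × 152)
  = 6.109 × 0.06755 = 0.4127 mg/L
(0.4127 mg/L = 0.4127 µg/mL)

0.41 µg/mL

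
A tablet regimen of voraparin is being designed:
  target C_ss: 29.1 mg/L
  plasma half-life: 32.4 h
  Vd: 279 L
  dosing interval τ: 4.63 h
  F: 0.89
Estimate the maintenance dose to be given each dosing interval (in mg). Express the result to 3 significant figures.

k = ln2 / t½ = 0.693147 / 32.4 = 0.02139 h⁻¹
CL = k × Vd = 0.02139 × 279 = 5.968 L/h
At steady state, F × (Dose/τ) = Css × CL.
Dose = Css × CL × τ / F = 29.1 × 5.968 × 4.63 / 0.89 = 903.5 mg

904 mg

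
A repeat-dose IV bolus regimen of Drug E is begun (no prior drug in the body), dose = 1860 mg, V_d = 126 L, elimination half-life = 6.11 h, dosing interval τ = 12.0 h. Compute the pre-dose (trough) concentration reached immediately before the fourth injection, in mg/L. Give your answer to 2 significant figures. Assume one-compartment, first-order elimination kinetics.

5.0 mg/L

C₀ per dose = Dose / Vd = 1860 / 126 = 14.76 mg/L
k = ln2 / t½ = 0.693147 / 6.11 = 0.1134 h⁻¹
Fraction remaining after one interval: r = e^(−kτ) = e^(−0.1134 × 12.0) = 0.2565
Before dose 4, 3 doses have been given (aged 1τ, 2τ, 3τ).
C_trough = C₀ × (r + r² + … + r^3) = C₀ × r(1−r^3)/(1−r)
        = 14.76 × 0.2565 × (1 − 0.01688) / (1 − 0.2565) = 5.006 mg/L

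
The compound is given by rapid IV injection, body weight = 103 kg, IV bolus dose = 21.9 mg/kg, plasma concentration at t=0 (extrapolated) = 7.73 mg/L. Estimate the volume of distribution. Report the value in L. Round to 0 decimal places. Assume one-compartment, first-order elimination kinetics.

292 L

Dose = 21.9 × 103 = 2256 mg
Vd = Dose / C₀ = 2256 / 7.73 = 291.8 L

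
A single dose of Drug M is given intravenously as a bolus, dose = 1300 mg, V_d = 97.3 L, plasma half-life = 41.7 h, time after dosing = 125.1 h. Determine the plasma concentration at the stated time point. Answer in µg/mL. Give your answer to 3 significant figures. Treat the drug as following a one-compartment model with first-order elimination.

1.67 µg/mL

C₀ = Dose / Vd = 1300 / 97.3 = 13.36 mg/L
k = ln2 / t½ = 0.693147 / 41.7 = 0.01662 h⁻¹
t / t½ = 125.1 / 41.7 = 3 half-lives
C = C₀ × (1/2)^3 = 13.36 × 0.1250 = 1.670 mg/L
(1.670 mg/L = 1.670 µg/mL)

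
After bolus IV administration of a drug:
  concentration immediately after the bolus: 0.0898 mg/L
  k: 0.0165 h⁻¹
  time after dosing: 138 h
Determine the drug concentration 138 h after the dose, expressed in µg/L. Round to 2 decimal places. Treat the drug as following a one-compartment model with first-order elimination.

C = C₀ · e^(−k·t) = 0.08980 × e^(−0.01650 × 138)
  = 0.08980 × 0.1026 = 0.009213 mg/L
Convert: 0.009213 mg/L × 1000 = 9.213 µg/L

9.21 µg/L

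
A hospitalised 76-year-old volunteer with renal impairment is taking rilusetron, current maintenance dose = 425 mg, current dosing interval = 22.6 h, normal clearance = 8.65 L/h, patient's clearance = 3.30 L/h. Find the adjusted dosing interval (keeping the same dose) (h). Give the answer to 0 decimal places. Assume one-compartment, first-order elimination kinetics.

59 h

To keep the same average steady-state level, dosing rate must scale with clearance.
CL ratio = 3.30 / 8.65 = 0.3815
New interval (same dose) = 22.6 / 0.3815 = 59.24 h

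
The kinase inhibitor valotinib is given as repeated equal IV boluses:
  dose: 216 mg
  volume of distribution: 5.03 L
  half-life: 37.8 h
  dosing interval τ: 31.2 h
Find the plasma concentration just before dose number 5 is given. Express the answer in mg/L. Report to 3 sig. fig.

C₀ per dose = Dose / Vd = 216 / 5.03 = 42.94 mg/L
k = ln2 / t½ = 0.693147 / 37.8 = 0.01834 h⁻¹
Fraction remaining after one interval: r = e^(−kτ) = e^(−0.01834 × 31.2) = 0.5643
Before dose 5, 4 doses have been given (aged 1τ, 2τ, 3τ, 4τ).
C_trough = C₀ × (r + r² + … + r^4) = C₀ × r(1−r^4)/(1−r)
        = 42.94 × 0.5643 × (1 − 0.1014) / (1 − 0.5643) = 49.97 mg/L

50.0 mg/L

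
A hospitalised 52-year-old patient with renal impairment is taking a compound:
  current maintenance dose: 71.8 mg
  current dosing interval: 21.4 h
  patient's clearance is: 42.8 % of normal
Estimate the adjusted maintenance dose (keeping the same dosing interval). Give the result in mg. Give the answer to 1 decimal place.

To keep the same average steady-state level, dosing rate must scale with clearance.
CL ratio = 42.8 / 100 = 0.4280
New dose (same interval) = 71.8 × 0.4280 = 30.73 mg

30.7 mg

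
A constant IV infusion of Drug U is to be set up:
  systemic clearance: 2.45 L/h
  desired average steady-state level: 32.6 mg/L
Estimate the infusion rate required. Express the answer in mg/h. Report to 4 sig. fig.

79.87 mg/h

At steady state, infusion rate R₀ = Css × CL = 32.6 × 2.450 = 79.87 mg/h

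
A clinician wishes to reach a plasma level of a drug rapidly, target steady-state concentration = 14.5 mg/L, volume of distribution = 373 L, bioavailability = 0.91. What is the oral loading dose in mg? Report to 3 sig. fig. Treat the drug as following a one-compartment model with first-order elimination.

5940 mg

LD = Css × Vd / F = 14.5 × 373 / 0.91 = 5943 mg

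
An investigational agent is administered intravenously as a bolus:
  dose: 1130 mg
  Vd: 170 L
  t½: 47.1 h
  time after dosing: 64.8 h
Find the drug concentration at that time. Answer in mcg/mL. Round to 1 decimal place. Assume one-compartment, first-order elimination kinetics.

2.6 mcg/mL

C₀ = Dose / Vd = 1130 / 170 = 6.647 mg/L
k = ln2 / t½ = 0.693147 / 47.1 = 0.01472 h⁻¹
C = C₀ · e^(−k·t) = 6.647 × e^(−0.01472 × 64.8)
  = 6.647 × 0.3853 = 2.561 mg/L
(2.561 mg/L = 2.561 mcg/mL)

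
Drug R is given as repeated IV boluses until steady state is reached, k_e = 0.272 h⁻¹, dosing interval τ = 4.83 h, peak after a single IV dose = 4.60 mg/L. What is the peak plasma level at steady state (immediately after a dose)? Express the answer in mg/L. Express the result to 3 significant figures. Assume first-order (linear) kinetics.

6.29 mg/L

e^(−kτ) = e^(−0.2720 × 4.83) = 0.2688
Accumulation ratio R = 1 / (1 − e^(−kτ)) = 1 / (1 − 0.2688) = 1.368
Steady-state peak = C₀ × R = 4.60 × 1.368 = 6.293 mg/L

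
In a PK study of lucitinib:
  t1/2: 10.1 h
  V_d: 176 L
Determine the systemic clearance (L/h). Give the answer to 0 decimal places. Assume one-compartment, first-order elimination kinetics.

k = ln2 / t½ = 0.693147 / 10.1 = 0.06863 h⁻¹
CL = k × Vd = 0.06863 × 176 = 12.08 L/h

12 L/h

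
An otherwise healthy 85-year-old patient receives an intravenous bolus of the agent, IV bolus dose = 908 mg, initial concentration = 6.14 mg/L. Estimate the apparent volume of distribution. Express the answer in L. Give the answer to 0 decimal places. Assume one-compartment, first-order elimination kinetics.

Vd = Dose / C₀ = 908.0 / 6.14 = 147.9 L

148 L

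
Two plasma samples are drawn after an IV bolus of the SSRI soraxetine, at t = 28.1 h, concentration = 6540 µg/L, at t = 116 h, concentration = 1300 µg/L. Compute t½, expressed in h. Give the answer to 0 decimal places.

k = ln(C₁/C₂) / (t₂ − t₁) = ln(6540/1300) / (116 − 28.1)
  = 1.616 / 87.90 = 0.01838 h⁻¹
t½ = ln2 / k = 0.693147 / 0.01838 = 37.71 h

38 h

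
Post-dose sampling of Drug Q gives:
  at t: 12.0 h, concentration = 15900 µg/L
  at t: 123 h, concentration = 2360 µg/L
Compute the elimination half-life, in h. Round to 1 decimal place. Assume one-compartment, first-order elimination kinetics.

k = ln(C₁/C₂) / (t₂ − t₁) = ln(15900/2360) / (123 − 12.0)
  = 1.908 / 111.0 = 0.01719 h⁻¹
t½ = ln2 / k = 0.693147 / 0.01719 = 40.32 h

40.3 h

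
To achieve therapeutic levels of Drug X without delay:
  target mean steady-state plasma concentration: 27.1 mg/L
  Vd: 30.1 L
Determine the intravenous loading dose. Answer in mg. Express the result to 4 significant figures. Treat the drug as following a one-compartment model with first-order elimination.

LD = Css × Vd = 27.1 × 30.1 = 815.7 mg

815.7 mg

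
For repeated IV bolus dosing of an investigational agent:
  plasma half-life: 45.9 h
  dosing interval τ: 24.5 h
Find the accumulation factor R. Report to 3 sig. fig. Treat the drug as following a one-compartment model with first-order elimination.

k = ln2 / t½ = 0.693147 / 45.9 = 0.01510 h⁻¹
e^(−kτ) = e^(−0.01510 × 24.5) = 0.6908
Accumulation ratio R = 1 / (1 − e^(−kτ)) = 1 / (1 − 0.6908) = 3.234

3.23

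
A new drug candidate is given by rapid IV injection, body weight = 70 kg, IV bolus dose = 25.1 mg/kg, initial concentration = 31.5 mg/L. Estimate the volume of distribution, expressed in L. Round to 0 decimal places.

56 L

Dose = 25.1 × 70 = 1757 mg
Vd = Dose / C₀ = 1757 / 31.5 = 55.78 L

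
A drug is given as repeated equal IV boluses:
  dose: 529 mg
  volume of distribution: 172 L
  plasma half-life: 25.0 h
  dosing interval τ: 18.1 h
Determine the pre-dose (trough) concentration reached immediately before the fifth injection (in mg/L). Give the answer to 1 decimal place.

C₀ per dose = Dose / Vd = 529 / 172 = 3.076 mg/L
k = ln2 / t½ = 0.693147 / 25.0 = 0.02773 h⁻¹
Fraction remaining after one interval: r = e^(−kτ) = e^(−0.02773 × 18.1) = 0.6054
Before dose 5, 4 doses have been given (aged 1τ, 2τ, 3τ, 4τ).
C_trough = C₀ × (r + r² + … + r^4) = C₀ × r(1−r^4)/(1−r)
        = 3.076 × 0.6054 × (1 − 0.1343) / (1 − 0.6054) = 4.085 mg/L

4.1 mg/L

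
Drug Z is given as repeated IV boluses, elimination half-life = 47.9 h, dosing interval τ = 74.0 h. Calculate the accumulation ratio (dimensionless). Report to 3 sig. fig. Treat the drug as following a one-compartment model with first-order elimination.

1.52

k = ln2 / t½ = 0.693147 / 47.9 = 0.01447 h⁻¹
e^(−kτ) = e^(−0.01447 × 74.0) = 0.3427
Accumulation ratio R = 1 / (1 − e^(−kτ)) = 1 / (1 − 0.3427) = 1.521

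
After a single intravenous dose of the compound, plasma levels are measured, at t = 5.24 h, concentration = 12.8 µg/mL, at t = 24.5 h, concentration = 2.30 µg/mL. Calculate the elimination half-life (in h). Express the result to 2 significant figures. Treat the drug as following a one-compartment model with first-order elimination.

7.8 h

k = ln(C₁/C₂) / (t₂ − t₁) = ln(12.8/2.30) / (24.5 − 5.24)
  = 1.717 / 19.26 = 0.08915 h⁻¹
t½ = ln2 / k = 0.693147 / 0.08915 = 7.775 h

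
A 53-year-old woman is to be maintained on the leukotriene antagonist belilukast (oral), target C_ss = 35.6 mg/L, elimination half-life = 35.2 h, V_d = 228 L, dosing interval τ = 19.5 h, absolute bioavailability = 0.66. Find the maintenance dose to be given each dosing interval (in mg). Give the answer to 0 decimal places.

4722 mg

k = ln2 / t½ = 0.693147 / 35.2 = 0.01969 h⁻¹
CL = k × Vd = 0.01969 × 228 = 4.489 L/h
At steady state, F × (Dose/τ) = Css × CL.
Dose = Css × CL × τ / F = 35.6 × 4.489 × 19.5 / 0.66 = 4722 mg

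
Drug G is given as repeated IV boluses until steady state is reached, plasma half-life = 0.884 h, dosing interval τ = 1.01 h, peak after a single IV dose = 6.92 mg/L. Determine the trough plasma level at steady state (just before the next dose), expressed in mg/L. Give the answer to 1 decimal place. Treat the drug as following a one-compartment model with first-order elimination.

k = ln2 / t½ = 0.693147 / 0.884 = 0.7841 h⁻¹
e^(−kτ) = e^(−0.7841 × 1.01) = 0.4530
Accumulation ratio R = 1 / (1 − e^(−kτ)) = 1 / (1 − 0.4530) = 1.828
Steady-state trough = C₀ × R × e^(−kτ) = 6.92 × 1.828 × 0.4530 = 5.730 mg/L

5.7 mg/L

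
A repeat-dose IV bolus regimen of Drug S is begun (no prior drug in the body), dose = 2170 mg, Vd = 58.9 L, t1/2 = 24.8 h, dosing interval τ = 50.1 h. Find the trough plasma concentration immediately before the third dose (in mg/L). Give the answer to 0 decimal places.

11 mg/L

C₀ per dose = Dose / Vd = 2170 / 58.9 = 36.84 mg/L
k = ln2 / t½ = 0.693147 / 24.8 = 0.02795 h⁻¹
Fraction remaining after one interval: r = e^(−kτ) = e^(−0.02795 × 50.1) = 0.2465
Before dose 3, 2 doses have been given (aged 1τ, 2τ).
C_trough = C₀ × (r + r²) = 36.84 × (0.2465 + 0.06076) = 11.32 mg/L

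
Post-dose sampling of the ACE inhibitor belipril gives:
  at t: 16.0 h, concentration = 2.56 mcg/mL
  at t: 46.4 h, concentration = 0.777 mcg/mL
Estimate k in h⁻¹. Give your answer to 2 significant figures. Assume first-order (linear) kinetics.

0.039 h⁻¹

k = ln(C₁/C₂) / (t₂ − t₁) = ln(2.56/0.777) / (46.4 − 16.0)
  = 1.192 / 30.40 = 0.03921 h⁻¹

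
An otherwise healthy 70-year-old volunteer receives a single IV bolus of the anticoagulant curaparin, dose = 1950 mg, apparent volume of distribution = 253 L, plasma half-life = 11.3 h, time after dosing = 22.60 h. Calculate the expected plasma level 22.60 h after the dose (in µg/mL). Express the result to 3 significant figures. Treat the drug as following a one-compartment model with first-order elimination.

C₀ = Dose / Vd = 1950 / 253 = 7.708 mg/L
k = ln2 / t½ = 0.693147 / 11.3 = 0.06134 h⁻¹
t / t½ = 22.60 / 11.3 = 2 half-lives
C = C₀ × (1/2)^2 = 7.708 × 0.2500 = 1.927 mg/L
(1.927 mg/L = 1.927 µg/mL)

1.93 µg/mL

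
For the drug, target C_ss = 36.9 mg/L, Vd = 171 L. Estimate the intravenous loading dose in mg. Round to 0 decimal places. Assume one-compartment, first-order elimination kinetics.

LD = Css × Vd = 36.9 × 171 = 6310 mg

6310 mg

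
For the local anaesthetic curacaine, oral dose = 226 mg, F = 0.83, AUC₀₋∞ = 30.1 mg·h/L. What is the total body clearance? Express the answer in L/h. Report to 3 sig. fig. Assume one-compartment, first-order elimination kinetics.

CL = F·Dose / AUC = 0.83 × 226 / 30.1 = 6.232 L/h

6.23 L/h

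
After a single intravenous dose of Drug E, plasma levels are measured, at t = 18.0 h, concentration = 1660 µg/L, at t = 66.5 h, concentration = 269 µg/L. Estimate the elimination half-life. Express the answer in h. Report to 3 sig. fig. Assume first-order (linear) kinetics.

k = ln(C₁/C₂) / (t₂ − t₁) = ln(1660/269) / (66.5 − 18.0)
  = 1.820 / 48.50 = 0.03753 h⁻¹
t½ = ln2 / k = 0.693147 / 0.03753 = 18.47 h

18.5 h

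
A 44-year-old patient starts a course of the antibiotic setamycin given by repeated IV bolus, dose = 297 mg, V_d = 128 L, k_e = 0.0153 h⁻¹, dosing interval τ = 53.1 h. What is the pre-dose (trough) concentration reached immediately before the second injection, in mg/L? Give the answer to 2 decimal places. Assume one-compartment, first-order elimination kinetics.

1.03 mg/L

C₀ per dose = Dose / Vd = 297 / 128 = 2.320 mg/L
Fraction remaining after one interval: r = e^(−kτ) = e^(−0.01530 × 53.1) = 0.4438
Before dose 2, 1 dose has been given (aged 1τ).
C_trough = C₀ × r = 2.320 × 0.4438 = 1.030 mg/L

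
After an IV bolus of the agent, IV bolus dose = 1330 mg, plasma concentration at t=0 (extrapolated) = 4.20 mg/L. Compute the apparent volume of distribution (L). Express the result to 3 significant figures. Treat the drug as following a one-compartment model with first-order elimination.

Vd = Dose / C₀ = 1330 / 4.20 = 316.7 L

317 L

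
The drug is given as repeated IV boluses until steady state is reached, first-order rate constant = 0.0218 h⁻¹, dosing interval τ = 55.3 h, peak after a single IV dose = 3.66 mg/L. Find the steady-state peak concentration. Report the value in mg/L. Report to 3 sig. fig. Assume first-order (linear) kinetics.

5.23 mg/L

e^(−kτ) = e^(−0.02180 × 55.3) = 0.2995
Accumulation ratio R = 1 / (1 − e^(−kτ)) = 1 / (1 − 0.2995) = 1.428
Steady-state peak = C₀ × R = 3.66 × 1.428 = 5.226 mg/L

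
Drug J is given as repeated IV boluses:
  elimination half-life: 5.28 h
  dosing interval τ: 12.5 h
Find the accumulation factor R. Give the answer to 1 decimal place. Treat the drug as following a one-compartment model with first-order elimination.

1.2

k = ln2 / t½ = 0.693147 / 5.28 = 0.1313 h⁻¹
e^(−kτ) = e^(−0.1313 × 12.5) = 0.1937
Accumulation ratio R = 1 / (1 − e^(−kτ)) = 1 / (1 − 0.1937) = 1.240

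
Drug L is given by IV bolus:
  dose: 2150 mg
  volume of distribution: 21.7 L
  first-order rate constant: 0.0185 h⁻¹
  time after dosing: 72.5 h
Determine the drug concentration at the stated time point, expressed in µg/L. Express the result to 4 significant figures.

C₀ = Dose / Vd = 2150 / 21.7 = 99.08 mg/L
C = C₀ · e^(−k·t) = 99.08 × e^(−0.01850 × 72.5)
  = 99.08 × 0.2615 = 25.91 mg/L
Convert: 25.91 mg/L × 1000 = 25910 µg/L

25910 µg/L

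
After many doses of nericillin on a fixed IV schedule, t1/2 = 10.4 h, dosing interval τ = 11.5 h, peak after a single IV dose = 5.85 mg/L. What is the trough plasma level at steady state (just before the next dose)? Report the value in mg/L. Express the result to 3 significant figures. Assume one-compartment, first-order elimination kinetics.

5.08 mg/L

k = ln2 / t½ = 0.693147 / 10.4 = 0.06665 h⁻¹
e^(−kτ) = e^(−0.06665 × 11.5) = 0.4646
Accumulation ratio R = 1 / (1 − e^(−kτ)) = 1 / (1 − 0.4646) = 1.868
Steady-state trough = C₀ × R × e^(−kτ) = 5.85 × 1.868 × 0.4646 = 5.077 mg/L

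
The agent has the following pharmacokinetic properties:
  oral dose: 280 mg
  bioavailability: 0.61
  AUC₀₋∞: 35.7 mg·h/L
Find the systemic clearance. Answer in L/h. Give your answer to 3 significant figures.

CL = F·Dose / AUC = 0.61 × 280 / 35.7 = 4.784 L/h

4.78 L/h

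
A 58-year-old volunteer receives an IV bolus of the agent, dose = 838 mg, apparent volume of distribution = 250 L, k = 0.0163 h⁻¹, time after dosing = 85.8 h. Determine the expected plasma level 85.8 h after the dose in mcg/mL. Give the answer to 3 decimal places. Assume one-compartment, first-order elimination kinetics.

C₀ = Dose / Vd = 838.0 / 250 = 3.352 mg/L
C = C₀ · e^(−k·t) = 3.352 × e^(−0.01630 × 85.8)
  = 3.352 × 0.2470 = 0.8279 mg/L
(0.8279 mg/L = 0.8279 mcg/mL)

0.828 mcg/mL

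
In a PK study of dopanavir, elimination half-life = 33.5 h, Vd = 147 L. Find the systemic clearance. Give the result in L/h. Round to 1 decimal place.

3.0 L/h

k = ln2 / t½ = 0.693147 / 33.5 = 0.02069 h⁻¹
CL = k × Vd = 0.02069 × 147 = 3.041 L/h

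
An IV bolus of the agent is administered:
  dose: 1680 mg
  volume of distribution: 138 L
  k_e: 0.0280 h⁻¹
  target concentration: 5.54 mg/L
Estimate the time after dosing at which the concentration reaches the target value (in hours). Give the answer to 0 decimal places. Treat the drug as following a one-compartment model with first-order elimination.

C₀ = Dose / Vd = 1680 / 138 = 12.17 mg/L
t = ln(C₀ / C) / k = ln(12.17 / 5.54) / 0.02800
  = ln(2.197) / 0.02800 = 0.7871 / 0.02800 = 28.11 h

28 h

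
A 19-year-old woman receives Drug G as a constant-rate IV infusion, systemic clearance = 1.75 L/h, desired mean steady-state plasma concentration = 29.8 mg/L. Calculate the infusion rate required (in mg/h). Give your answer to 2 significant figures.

52 mg/h

At steady state, infusion rate R₀ = Css × CL = 29.8 × 1.750 = 52.15 mg/h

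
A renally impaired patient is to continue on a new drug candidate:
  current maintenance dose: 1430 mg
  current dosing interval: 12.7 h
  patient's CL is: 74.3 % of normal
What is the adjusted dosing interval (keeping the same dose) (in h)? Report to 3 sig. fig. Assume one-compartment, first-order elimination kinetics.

To keep the same average steady-state level, dosing rate must scale with clearance.
CL ratio = 74.3 / 100 = 0.7430
New interval (same dose) = 12.7 / 0.7430 = 17.09 h

17.1 h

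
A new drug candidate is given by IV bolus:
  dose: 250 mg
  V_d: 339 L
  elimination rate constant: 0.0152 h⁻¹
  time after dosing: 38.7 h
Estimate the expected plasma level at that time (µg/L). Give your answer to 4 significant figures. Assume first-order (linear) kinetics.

409.5 µg/L

C₀ = Dose / Vd = 250.0 / 339 = 0.7375 mg/L
C = C₀ · e^(−k·t) = 0.7375 × e^(−0.01520 × 38.7)
  = 0.7375 × 0.5553 = 0.4095 mg/L
Convert: 0.4095 mg/L × 1000 = 409.5 µg/L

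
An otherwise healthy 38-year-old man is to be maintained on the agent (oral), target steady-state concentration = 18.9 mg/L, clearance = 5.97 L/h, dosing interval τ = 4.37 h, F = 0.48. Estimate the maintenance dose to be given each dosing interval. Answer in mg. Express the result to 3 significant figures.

At steady state, F × (Dose/τ) = Css × CL.
Dose = Css × CL × τ / F = 18.9 × 5.970 × 4.37 / 0.48 = 1027 mg

1030 mg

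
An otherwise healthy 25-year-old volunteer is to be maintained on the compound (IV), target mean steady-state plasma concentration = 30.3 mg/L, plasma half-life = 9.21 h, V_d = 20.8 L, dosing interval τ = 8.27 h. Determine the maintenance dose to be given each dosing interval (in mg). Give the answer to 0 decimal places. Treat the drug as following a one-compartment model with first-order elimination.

k = ln2 / t½ = 0.693147 / 9.21 = 0.07526 h⁻¹
CL = k × Vd = 0.07526 × 20.8 = 1.565 L/h
At steady state, Dose/τ = Css × CL.
Dose = Css × CL × τ = 30.3 × 1.565 × 8.27 = 392.2 mg

392 mg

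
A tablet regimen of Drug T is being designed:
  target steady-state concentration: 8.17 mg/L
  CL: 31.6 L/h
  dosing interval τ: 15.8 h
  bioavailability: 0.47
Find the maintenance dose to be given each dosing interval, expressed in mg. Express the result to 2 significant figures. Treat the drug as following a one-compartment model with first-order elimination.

8700 mg

At steady state, F × (Dose/τ) = Css × CL.
Dose = Css × CL × τ / F = 8.17 × 31.60 × 15.8 / 0.47 = 8679 mg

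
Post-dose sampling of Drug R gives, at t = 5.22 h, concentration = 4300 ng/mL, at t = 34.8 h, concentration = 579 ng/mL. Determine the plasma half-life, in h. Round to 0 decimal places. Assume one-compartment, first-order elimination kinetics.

k = ln(C₁/C₂) / (t₂ − t₁) = ln(4300/579) / (34.8 − 5.22)
  = 2.005 / 29.58 = 0.06778 h⁻¹
t½ = ln2 / k = 0.693147 / 0.06778 = 10.23 h

10 h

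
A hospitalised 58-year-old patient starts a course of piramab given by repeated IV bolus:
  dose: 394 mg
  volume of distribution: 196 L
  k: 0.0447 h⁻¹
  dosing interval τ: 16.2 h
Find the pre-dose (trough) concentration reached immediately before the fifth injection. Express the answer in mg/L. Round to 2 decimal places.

1.79 mg/L

C₀ per dose = Dose / Vd = 394 / 196 = 2.010 mg/L
Fraction remaining after one interval: r = e^(−kτ) = e^(−0.04470 × 16.2) = 0.4847
Before dose 5, 4 doses have been given (aged 1τ, 2τ, 3τ, 4τ).
C_trough = C₀ × (r + r² + … + r^4) = C₀ × r(1−r^4)/(1−r)
        = 2.010 × 0.4847 × (1 − 0.05519) / (1 − 0.4847) = 1.786 mg/L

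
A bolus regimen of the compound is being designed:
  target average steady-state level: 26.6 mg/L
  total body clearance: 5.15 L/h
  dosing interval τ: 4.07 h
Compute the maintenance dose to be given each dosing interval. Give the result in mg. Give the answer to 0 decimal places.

558 mg

At steady state, Dose/τ = Css × CL.
Dose = Css × CL × τ = 26.6 × 5.150 × 4.07 = 557.5 mg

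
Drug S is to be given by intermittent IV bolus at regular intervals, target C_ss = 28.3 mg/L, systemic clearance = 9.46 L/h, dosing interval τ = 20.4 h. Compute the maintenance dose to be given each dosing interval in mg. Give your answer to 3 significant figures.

5460 mg

At steady state, Dose/τ = Css × CL.
Dose = Css × CL × τ = 28.3 × 9.460 × 20.4 = 5461 mg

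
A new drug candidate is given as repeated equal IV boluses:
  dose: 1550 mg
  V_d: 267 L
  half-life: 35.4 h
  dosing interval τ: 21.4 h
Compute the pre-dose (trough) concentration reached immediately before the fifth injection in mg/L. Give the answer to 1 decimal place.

9.1 mg/L

C₀ per dose = Dose / Vd = 1550 / 267 = 5.805 mg/L
k = ln2 / t½ = 0.693147 / 35.4 = 0.01958 h⁻¹
Fraction remaining after one interval: r = e^(−kτ) = e^(−0.01958 × 21.4) = 0.6577
Before dose 5, 4 doses have been given (aged 1τ, 2τ, 3τ, 4τ).
C_trough = C₀ × (r + r² + … + r^4) = C₀ × r(1−r^4)/(1−r)
        = 5.805 × 0.6577 × (1 − 0.1871) / (1 − 0.6577) = 9.067 mg/L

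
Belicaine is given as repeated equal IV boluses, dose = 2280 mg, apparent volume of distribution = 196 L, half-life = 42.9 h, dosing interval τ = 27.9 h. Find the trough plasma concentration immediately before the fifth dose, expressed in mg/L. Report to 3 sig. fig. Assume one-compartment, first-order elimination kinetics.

17.1 mg/L

C₀ per dose = Dose / Vd = 2280 / 196 = 11.63 mg/L
k = ln2 / t½ = 0.693147 / 42.9 = 0.01616 h⁻¹
Fraction remaining after one interval: r = e^(−kτ) = e^(−0.01616 × 27.9) = 0.6371
Before dose 5, 4 doses have been given (aged 1τ, 2τ, 3τ, 4τ).
C_trough = C₀ × (r + r² + … + r^4) = C₀ × r(1−r^4)/(1−r)
        = 11.63 × 0.6371 × (1 − 0.1648) / (1 − 0.6371) = 17.05 mg/L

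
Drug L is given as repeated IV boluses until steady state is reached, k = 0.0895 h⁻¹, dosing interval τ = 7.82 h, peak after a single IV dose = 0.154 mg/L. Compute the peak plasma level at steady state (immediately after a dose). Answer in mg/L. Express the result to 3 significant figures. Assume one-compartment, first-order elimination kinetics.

0.306 mg/L

e^(−kτ) = e^(−0.08950 × 7.82) = 0.4966
Accumulation ratio R = 1 / (1 − e^(−kτ)) = 1 / (1 − 0.4966) = 1.986
Steady-state peak = C₀ × R = 0.154 × 1.986 = 0.3058 mg/L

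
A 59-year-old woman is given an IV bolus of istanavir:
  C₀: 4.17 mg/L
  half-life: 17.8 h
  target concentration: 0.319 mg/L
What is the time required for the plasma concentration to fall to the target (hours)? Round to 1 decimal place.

66.0 h

k = ln2 / t½ = 0.693147 / 17.8 = 0.03894 h⁻¹
t = ln(C₀ / C) / k = ln(4.170 / 0.319) / 0.03894
  = ln(13.07) / 0.03894 = 2.570 / 0.03894 = 66.00 h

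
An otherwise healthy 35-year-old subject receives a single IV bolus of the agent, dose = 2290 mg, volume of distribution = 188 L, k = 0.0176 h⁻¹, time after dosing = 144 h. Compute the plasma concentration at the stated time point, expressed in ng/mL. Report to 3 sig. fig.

C₀ = Dose / Vd = 2290 / 188 = 12.18 mg/L
C = C₀ · e^(−k·t) = 12.18 × e^(−0.01760 × 144)
  = 12.18 × 0.07931 = 0.9660 mg/L
Convert: 0.9660 mg/L × 1000 = 966.0 ng/mL

966 ng/mL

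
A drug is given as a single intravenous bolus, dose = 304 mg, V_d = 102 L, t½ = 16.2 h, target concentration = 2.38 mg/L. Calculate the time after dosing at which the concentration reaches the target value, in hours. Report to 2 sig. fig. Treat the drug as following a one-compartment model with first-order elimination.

5.3 h

C₀ = Dose / Vd = 304.0 / 102 = 2.980 mg/L
k = ln2 / t½ = 0.693147 / 16.2 = 0.04279 h⁻¹
t = ln(C₀ / C) / k = ln(2.980 / 2.38) / 0.04279
  = ln(1.252) / 0.04279 = 0.2247 / 0.04279 = 5.251 h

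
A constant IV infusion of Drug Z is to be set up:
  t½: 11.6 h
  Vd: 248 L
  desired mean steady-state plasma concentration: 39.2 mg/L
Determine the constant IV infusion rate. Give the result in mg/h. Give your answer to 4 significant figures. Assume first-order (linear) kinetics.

580.9 mg/h

k = ln2 / t½ = 0.693147 / 11.6 = 0.05975 h⁻¹
CL = k × Vd = 0.05975 × 248 = 14.82 L/h
At steady state, infusion rate R₀ = Css × CL = 39.2 × 14.82 = 580.9 mg/h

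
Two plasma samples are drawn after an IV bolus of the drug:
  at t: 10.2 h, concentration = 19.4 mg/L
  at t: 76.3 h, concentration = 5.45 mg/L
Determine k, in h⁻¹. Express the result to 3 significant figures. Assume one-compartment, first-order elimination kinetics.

0.0192 h⁻¹

k = ln(C₁/C₂) / (t₂ − t₁) = ln(19.4/5.45) / (76.3 − 10.2)
  = 1.270 / 66.10 = 0.01921 h⁻¹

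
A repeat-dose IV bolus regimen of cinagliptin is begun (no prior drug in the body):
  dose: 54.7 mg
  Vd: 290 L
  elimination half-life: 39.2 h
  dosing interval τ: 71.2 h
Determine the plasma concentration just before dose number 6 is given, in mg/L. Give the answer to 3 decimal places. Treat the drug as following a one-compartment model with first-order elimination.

0.075 mg/L

C₀ per dose = Dose / Vd = 54.7 / 290 = 0.1886 mg/L
k = ln2 / t½ = 0.693147 / 39.2 = 0.01768 h⁻¹
Fraction remaining after one interval: r = e^(−kτ) = e^(−0.01768 × 71.2) = 0.2840
Before dose 6, 5 doses have been given (aged 1τ, 2τ, 3τ, 4τ, 5τ).
C_trough = C₀ × (r + r² + … + r^5) = C₀ × r(1−r^5)/(1−r)
        = 0.1886 × 0.2840 × (1 − 0.001848) / (1 − 0.2840) = 0.07467 mg/L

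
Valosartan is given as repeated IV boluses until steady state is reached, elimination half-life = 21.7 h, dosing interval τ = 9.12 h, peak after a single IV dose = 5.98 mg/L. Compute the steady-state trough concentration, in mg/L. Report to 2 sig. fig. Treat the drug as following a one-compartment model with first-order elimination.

k = ln2 / t½ = 0.693147 / 21.7 = 0.03194 h⁻¹
e^(−kτ) = e^(−0.03194 × 9.12) = 0.7473
Accumulation ratio R = 1 / (1 − e^(−kτ)) = 1 / (1 − 0.7473) = 3.957
Steady-state trough = C₀ × R × e^(−kτ) = 5.98 × 3.957 × 0.7473 = 17.68 mg/L

18 mg/L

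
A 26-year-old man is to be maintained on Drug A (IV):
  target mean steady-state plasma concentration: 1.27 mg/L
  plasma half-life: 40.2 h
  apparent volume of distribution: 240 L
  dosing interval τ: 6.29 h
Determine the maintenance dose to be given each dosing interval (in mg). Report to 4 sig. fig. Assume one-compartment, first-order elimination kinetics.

33.06 mg

k = ln2 / t½ = 0.693147 / 40.2 = 0.01724 h⁻¹
CL = k × Vd = 0.01724 × 240 = 4.138 L/h
At steady state, Dose/τ = Css × CL.
Dose = Css × CL × τ = 1.27 × 4.138 × 6.29 = 33.06 mg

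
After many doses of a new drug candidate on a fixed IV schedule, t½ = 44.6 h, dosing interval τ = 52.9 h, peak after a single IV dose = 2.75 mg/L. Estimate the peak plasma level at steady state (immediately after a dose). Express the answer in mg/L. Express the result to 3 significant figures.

4.91 mg/L

k = ln2 / t½ = 0.693147 / 44.6 = 0.01554 h⁻¹
e^(−kτ) = e^(−0.01554 × 52.9) = 0.4395
Accumulation ratio R = 1 / (1 − e^(−kτ)) = 1 / (1 − 0.4395) = 1.784
Steady-state peak = C₀ × R = 2.75 × 1.784 = 4.906 mg/L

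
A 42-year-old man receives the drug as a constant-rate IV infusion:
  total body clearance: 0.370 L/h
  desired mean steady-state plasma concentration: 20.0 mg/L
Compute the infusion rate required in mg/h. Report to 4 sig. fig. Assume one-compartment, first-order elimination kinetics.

At steady state, infusion rate R₀ = Css × CL = 20.0 × 0.3700 = 7.400 mg/h

7.400 mg/h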